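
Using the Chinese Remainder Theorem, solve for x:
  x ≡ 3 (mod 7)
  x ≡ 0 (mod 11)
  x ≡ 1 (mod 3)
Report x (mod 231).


Moduli 7, 11, 3 are pairwise coprime; by CRT there is a unique solution modulo M = 7 · 11 · 3 = 231.
Solve pairwise, accumulating the modulus:
  Start with x ≡ 3 (mod 7).
  Combine with x ≡ 0 (mod 11): since gcd(7, 11) = 1, we get a unique residue mod 77.
    Write x = 3 + 7·t and substitute into x ≡ 0 (mod 11): 7·t ≡ 0 − 3 = -3 (mod 11).
    Reduce coefficients mod 11: 7·t ≡ 8 (mod 11).
    The inverse of 7 mod 11 is 8 (since 7·8 = 56 = 5·11 + 1), so t ≡ 8·8 = 64 ≡ 9 (mod 11).
    Then x = 3 + 7·9 = 66, valid modulo lcm(7, 11) = 77: x ≡ 66 (mod 77).
  Combine with x ≡ 1 (mod 3): since gcd(77, 3) = 1, we get a unique residue mod 231.
    Write x = 66 + 77·t and substitute into x ≡ 1 (mod 3): 77·t ≡ 1 − 66 = -65 (mod 3).
    Reduce coefficients mod 3: 2·t ≡ 1 (mod 3).
    The inverse of 2 mod 3 is 2 (since 2·2 = 4 = 1·3 + 1), so t ≡ 2·1 = 2 ≡ 2 (mod 3).
    Then x = 66 + 77·2 = 220, valid modulo lcm(77, 3) = 231: x ≡ 220 (mod 231).
Verify: 220 mod 7 = 3 ✓, 220 mod 11 = 0 ✓, 220 mod 3 = 1 ✓.

x ≡ 220 (mod 231).


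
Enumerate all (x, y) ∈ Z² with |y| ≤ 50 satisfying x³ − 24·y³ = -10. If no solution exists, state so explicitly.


The equation is x³ - 24y³ = -10. For fixed y, x³ = 24·y³ − 10, so a solution requires the RHS to be a perfect cube.
Strategy: iterate y from -50 to 50, compute RHS = 24·y³ − 10, and check whether it is a (positive or negative) perfect cube.
Check small values of y:
  y = 0: RHS = -10 is not a perfect cube.
  y = 1: RHS = 14 is not a perfect cube.
  y = -1: RHS = -34 is not a perfect cube.
  y = 2: RHS = 182 is not a perfect cube.
  y = -2: RHS = -202 is not a perfect cube.
  y = 3: RHS = 638 is not a perfect cube.
  y = -3: RHS = -658 is not a perfect cube.
Continuing the search up to |y| = 50 finds no solutions either.
No (x, y) in the scanned range satisfies the equation.

No integer solutions with |y| ≤ 50.


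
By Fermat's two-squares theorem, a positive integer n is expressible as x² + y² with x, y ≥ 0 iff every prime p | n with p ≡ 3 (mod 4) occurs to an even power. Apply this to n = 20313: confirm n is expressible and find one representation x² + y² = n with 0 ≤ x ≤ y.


Step 1: Factor n = 20313 = 3^2 · 37 · 61.
Step 2: Check the mod-4 condition on each prime factor: 3 ≡ 3 (mod 4), exponent 2 (must be even); 37 ≡ 1 (mod 4), exponent 1; 61 ≡ 1 (mod 4), exponent 1.
All primes ≡ 3 (mod 4) appear to even exponent (or don't appear), so by the two-squares theorem n IS expressible as a sum of two squares.
Step 3: Build a representation. Group n = k² · m with k = 3 and m = 37 · 61 = 2257 (a product of primes ≡ 1 (mod 4)); a representation of m scales to one of n via (k·x)² + (k·y)² = k²(x² + y²). Each prime p ≡ 1 (mod 4) is itself a sum of two squares; find a² by testing p − a² for a perfect square:
  37: 37 − 1² = 36 = 6² ⇒ 37 = 1² + 6².
  61: 61 − 1² = 60, 61 − 2² = 57, 61 − 3² = 52, 61 − 4² = 45, 61 − 5² = 36 = 6² ⇒ 61 = 5² + 6².
  Combine using the Brahmagupta–Fibonacci identity (a² + b²)(c² + d²) = (ac − bd)² + (ad + bc)² = (ac + bd)² + (ad − bc)²:
  37 · 61 = 2257: from (1² + 6²)(5² + 6²), take (1·5 − 6·6, 1·6 + 6·5) = (5 − 36, 6 + 30) = (-31, 36); dropping signs (only squares matter) gives (31, 36); check 31² + 36² = 961 + 1296 = 2257 ✓.
  Scale by k = 3: (3·31, 3·36) = (93, 108).
Step 4: Order so x ≤ y and verify: 93² + 108² = 8649 + 11664 = 20313 = n. ✓

n = 20313 = 93² + 108² (one valid representation with x ≤ y).


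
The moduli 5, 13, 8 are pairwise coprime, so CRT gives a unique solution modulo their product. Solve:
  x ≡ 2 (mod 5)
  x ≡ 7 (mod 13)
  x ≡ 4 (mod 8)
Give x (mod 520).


Moduli 5, 13, 8 are pairwise coprime; by CRT there is a unique solution modulo M = 5 · 13 · 8 = 520.
Solve pairwise, accumulating the modulus:
  Start with x ≡ 2 (mod 5).
  Combine with x ≡ 7 (mod 13): since gcd(5, 13) = 1, we get a unique residue mod 65.
    Write x = 2 + 5·t and substitute into x ≡ 7 (mod 13): 5·t ≡ 7 − 2 = 5 (mod 13).
    The inverse of 5 mod 13 is 8 (since 5·8 = 40 = 3·13 + 1), so t ≡ 8·5 = 40 ≡ 1 (mod 13).
    Then x = 2 + 5·1 = 7, valid modulo lcm(5, 13) = 65: x ≡ 7 (mod 65).
  Combine with x ≡ 4 (mod 8): since gcd(65, 8) = 1, we get a unique residue mod 520.
    Write x = 7 + 65·t and substitute into x ≡ 4 (mod 8): 65·t ≡ 4 − 7 = -3 (mod 8).
    Reduce coefficients mod 8: 1·t ≡ 5 (mod 8).
    So t ≡ 5 (mod 8).
    Then x = 7 + 65·5 = 332, valid modulo lcm(65, 8) = 520: x ≡ 332 (mod 520).
Verify: 332 mod 5 = 2 ✓, 332 mod 13 = 7 ✓, 332 mod 8 = 4 ✓.

x ≡ 332 (mod 520).


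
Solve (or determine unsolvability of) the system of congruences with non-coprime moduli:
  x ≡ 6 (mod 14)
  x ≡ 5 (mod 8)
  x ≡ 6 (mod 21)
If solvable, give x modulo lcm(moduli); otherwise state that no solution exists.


Moduli 14, 8, 21 are not pairwise coprime, so CRT works modulo lcm(m_i) when all pairwise compatibility conditions hold.
Pairwise compatibility: gcd(m_i, m_j) must divide a_i - a_j for every pair.
Merge one congruence at a time:
  Start: x ≡ 6 (mod 14).
  Combine with x ≡ 5 (mod 8): gcd(14, 8) = 2, and 5 - 6 = -1 is NOT divisible by 2.
    ⇒ system is inconsistent (no integer solution).

No solution (the system is inconsistent).


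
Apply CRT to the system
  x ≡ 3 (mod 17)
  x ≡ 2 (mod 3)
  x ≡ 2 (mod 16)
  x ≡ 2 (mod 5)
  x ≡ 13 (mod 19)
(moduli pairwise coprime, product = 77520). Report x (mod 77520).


Product of moduli M = 17 · 3 · 16 · 5 · 19 = 77520.
Merge one congruence at a time:
  Start: x ≡ 3 (mod 17).
  Combine with x ≡ 2 (mod 3); new modulus lcm = 51.
    Write x = 3 + 17·t and substitute into x ≡ 2 (mod 3): 17·t ≡ 2 − 3 = -1 (mod 3).
    Reduce coefficients mod 3: 2·t ≡ 2 (mod 3).
    The inverse of 2 mod 3 is 2 (since 2·2 = 4 = 1·3 + 1), so t ≡ 2·2 = 4 ≡ 1 (mod 3).
    Then x = 3 + 17·1 = 20, valid modulo lcm(17, 3) = 51: x ≡ 20 (mod 51).
  Combine with x ≡ 2 (mod 16); new modulus lcm = 816.
    Write x = 20 + 51·t and substitute into x ≡ 2 (mod 16): 51·t ≡ 2 − 20 = -18 (mod 16).
    Reduce coefficients mod 16: 3·t ≡ 14 (mod 16).
    The inverse of 3 mod 16 is 11 (since 3·11 = 33 = 2·16 + 1), so t ≡ 11·14 = 154 ≡ 10 (mod 16).
    Then x = 20 + 51·10 = 530, valid modulo lcm(51, 16) = 816: x ≡ 530 (mod 816).
  Combine with x ≡ 2 (mod 5); new modulus lcm = 4080.
    Write x = 530 + 816·t and substitute into x ≡ 2 (mod 5): 816·t ≡ 2 − 530 = -528 (mod 5).
    Reduce coefficients mod 5: 1·t ≡ 2 (mod 5).
    So t ≡ 2 (mod 5).
    Then x = 530 + 816·2 = 2162, valid modulo lcm(816, 5) = 4080: x ≡ 2162 (mod 4080).
  Combine with x ≡ 13 (mod 19); new modulus lcm = 77520.
    Write x = 2162 + 4080·t and substitute into x ≡ 13 (mod 19): 4080·t ≡ 13 − 2162 = -2149 (mod 19).
    Reduce coefficients mod 19: 14·t ≡ 17 (mod 19).
    The inverse of 14 mod 19 is 15 (since 14·15 = 210 = 11·19 + 1), so t ≡ 15·17 = 255 ≡ 8 (mod 19).
    Then x = 2162 + 4080·8 = 34802, valid modulo lcm(4080, 19) = 77520: x ≡ 34802 (mod 77520).
Verify against each original: 34802 mod 17 = 3, 34802 mod 3 = 2, 34802 mod 16 = 2, 34802 mod 5 = 2, 34802 mod 19 = 13.

x ≡ 34802 (mod 77520).


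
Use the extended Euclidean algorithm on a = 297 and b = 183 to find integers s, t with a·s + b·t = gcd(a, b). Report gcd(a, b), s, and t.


Euclidean algorithm on (297, 183) — divide until remainder is 0:
  297 = 1 · 183 + 114
  183 = 1 · 114 + 69
  114 = 1 · 69 + 45
  69 = 1 · 45 + 24
  45 = 1 · 24 + 21
  24 = 1 · 21 + 3
  21 = 7 · 3 + 0
gcd(297, 183) = 3.
Track Bezout coefficients alongside the remainders: start with r₀ = 297 = a·1 + b·0 (s = 1, t = 0) and r₁ = 183 = a·0 + b·1 (s = 0, t = 1); each new remainder r_{k+1} = r_{k-1} − q_k·r_k inherits s_{k+1} = s_{k-1} − q_k·s_k, t_{k+1} = t_{k-1} − q_k·t_k, so r_k = a·s_k + b·t_k at every step:
  q = 1: r = 114, s = 1 − 1·0 = 1, t = 0 − 1·1 = -1  (check: 297·1 + 183·(-1) = 114)
  q = 1: r = 69, s = 0 − 1·1 = -1, t = 1 − 1·(-1) = 2  (check: 297·(-1) + 183·2 = 69)
  q = 1: r = 45, s = 1 − 1·(-1) = 2, t = -1 − 1·2 = -3  (check: 297·2 + 183·(-3) = 45)
  q = 1: r = 24, s = -1 − 1·2 = -3, t = 2 − 1·(-3) = 5  (check: 297·(-3) + 183·5 = 24)
  q = 1: r = 21, s = 2 − 1·(-3) = 5, t = -3 − 1·5 = -8  (check: 297·5 + 183·(-8) = 21)
  q = 1: r = 3, s = -3 − 1·5 = -8, t = 5 − 1·(-8) = 13  (check: 297·(-8) + 183·13 = 3)
The row with r = 3 (the gcd) gives the Bezout coefficients s = -8, t = 13.
Result: 297 · (-8) + 183 · (13) = 3.

gcd(297, 183) = 3; s = -8, t = 13 (check: 297·(-8) + 183·13 = 3).


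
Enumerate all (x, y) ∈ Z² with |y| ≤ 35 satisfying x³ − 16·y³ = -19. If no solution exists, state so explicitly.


The equation is x³ - 16y³ = -19. For fixed y, x³ = 16·y³ − 19, so a solution requires the RHS to be a perfect cube.
Strategy: iterate y from -35 to 35, compute RHS = 16·y³ − 19, and check whether it is a (positive or negative) perfect cube.
Check small values of y:
  y = 0: RHS = -19 is not a perfect cube.
  y = 1: RHS = -3 is not a perfect cube.
  y = -1: RHS = -35 is not a perfect cube.
  y = 2: RHS = 109 is not a perfect cube.
  y = -2: RHS = -147 is not a perfect cube.
  y = 3: RHS = 413 is not a perfect cube.
  y = -3: RHS = -451 is not a perfect cube.
Continuing the search up to |y| = 35 finds no solutions either.
No (x, y) in the scanned range satisfies the equation.

No integer solutions with |y| ≤ 35.


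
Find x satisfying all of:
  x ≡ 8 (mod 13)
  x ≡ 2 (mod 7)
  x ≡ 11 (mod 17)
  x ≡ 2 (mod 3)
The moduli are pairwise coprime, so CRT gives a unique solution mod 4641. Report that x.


Product of moduli M = 13 · 7 · 17 · 3 = 4641.
Merge one congruence at a time:
  Start: x ≡ 8 (mod 13).
  Combine with x ≡ 2 (mod 7); new modulus lcm = 91.
    Write x = 8 + 13·t and substitute into x ≡ 2 (mod 7): 13·t ≡ 2 − 8 = -6 (mod 7).
    Reduce coefficients mod 7: 6·t ≡ 1 (mod 7).
    The inverse of 6 mod 7 is 6 (since 6·6 = 36 = 5·7 + 1), so t ≡ 6·1 = 6 ≡ 6 (mod 7).
    Then x = 8 + 13·6 = 86, valid modulo lcm(13, 7) = 91: x ≡ 86 (mod 91).
  Combine with x ≡ 11 (mod 17); new modulus lcm = 1547.
    Write x = 86 + 91·t and substitute into x ≡ 11 (mod 17): 91·t ≡ 11 − 86 = -75 (mod 17).
    Reduce coefficients mod 17: 6·t ≡ 10 (mod 17).
    The inverse of 6 mod 17 is 3 (since 6·3 = 18 = 1·17 + 1), so t ≡ 3·10 = 30 ≡ 13 (mod 17).
    Then x = 86 + 91·13 = 1269, valid modulo lcm(91, 17) = 1547: x ≡ 1269 (mod 1547).
  Combine with x ≡ 2 (mod 3); new modulus lcm = 4641.
    Write x = 1269 + 1547·t and substitute into x ≡ 2 (mod 3): 1547·t ≡ 2 − 1269 = -1267 (mod 3).
    Reduce coefficients mod 3: 2·t ≡ 2 (mod 3).
    The inverse of 2 mod 3 is 2 (since 2·2 = 4 = 1·3 + 1), so t ≡ 2·2 = 4 ≡ 1 (mod 3).
    Then x = 1269 + 1547·1 = 2816, valid modulo lcm(1547, 3) = 4641: x ≡ 2816 (mod 4641).
Verify against each original: 2816 mod 13 = 8, 2816 mod 7 = 2, 2816 mod 17 = 11, 2816 mod 3 = 2.

x ≡ 2816 (mod 4641).


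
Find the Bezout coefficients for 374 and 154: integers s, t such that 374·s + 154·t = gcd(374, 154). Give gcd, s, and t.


Euclidean algorithm on (374, 154) — divide until remainder is 0:
  374 = 2 · 154 + 66
  154 = 2 · 66 + 22
  66 = 3 · 22 + 0
gcd(374, 154) = 22.
Track Bezout coefficients alongside the remainders: start with r₀ = 374 = a·1 + b·0 (s = 1, t = 0) and r₁ = 154 = a·0 + b·1 (s = 0, t = 1); each new remainder r_{k+1} = r_{k-1} − q_k·r_k inherits s_{k+1} = s_{k-1} − q_k·s_k, t_{k+1} = t_{k-1} − q_k·t_k, so r_k = a·s_k + b·t_k at every step:
  q = 2: r = 66, s = 1 − 2·0 = 1, t = 0 − 2·1 = -2  (check: 374·1 + 154·(-2) = 66)
  q = 2: r = 22, s = 0 − 2·1 = -2, t = 1 − 2·(-2) = 5  (check: 374·(-2) + 154·5 = 22)
The row with r = 22 (the gcd) gives the Bezout coefficients s = -2, t = 5.
Result: 374 · (-2) + 154 · (5) = 22.

gcd(374, 154) = 22; s = -2, t = 5 (check: 374·(-2) + 154·5 = 22).


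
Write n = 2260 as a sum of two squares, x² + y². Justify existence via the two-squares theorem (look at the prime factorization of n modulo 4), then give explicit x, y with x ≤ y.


Step 1: Factor n = 2260 = 2^2 · 5 · 113.
Step 2: Check the mod-4 condition on each prime factor: 2 = 2 (special); 5 ≡ 1 (mod 4), exponent 1; 113 ≡ 1 (mod 4), exponent 1.
All primes ≡ 3 (mod 4) appear to even exponent (or don't appear), so by the two-squares theorem n IS expressible as a sum of two squares.
Step 3: Build a representation. Group n = k² · m with k = 2 and m = 5 · 113 = 565 (a product of primes ≡ 1 (mod 4)); a representation of m scales to one of n via (k·x)² + (k·y)² = k²(x² + y²). Each prime p ≡ 1 (mod 4) is itself a sum of two squares; find a² by testing p − a² for a perfect square:
  5: 5 − 1² = 4 = 2² ⇒ 5 = 1² + 2².
  113: 113 − 1² = 112, 113 − 2² = 109, 113 − 3² = 104, 113 − 4² = 97, 113 − 5² = 88, 113 − 6² = 77, 113 − 7² = 64 = 8² ⇒ 113 = 7² + 8².
  Combine using the Brahmagupta–Fibonacci identity (a² + b²)(c² + d²) = (ac − bd)² + (ad + bc)² = (ac + bd)² + (ad − bc)²:
  5 · 113 = 565: from (1² + 2²)(7² + 8²), take (1·7 − 2·8, 1·8 + 2·7) = (7 − 16, 8 + 14) = (-9, 22); dropping signs (only squares matter) gives (9, 22); check 9² + 22² = 81 + 484 = 565 ✓.
  Scale by k = 2: (2·9, 2·22) = (18, 44).
Step 4: Order so x ≤ y and verify: 18² + 44² = 324 + 1936 = 2260 = n. ✓

n = 2260 = 18² + 44² (one valid representation with x ≤ y).


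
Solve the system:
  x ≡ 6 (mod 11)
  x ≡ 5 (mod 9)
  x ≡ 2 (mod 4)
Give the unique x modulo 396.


Moduli 11, 9, 4 are pairwise coprime; by CRT there is a unique solution modulo M = 11 · 9 · 4 = 396.
Solve pairwise, accumulating the modulus:
  Start with x ≡ 6 (mod 11).
  Combine with x ≡ 5 (mod 9): since gcd(11, 9) = 1, we get a unique residue mod 99.
    Write x = 6 + 11·t and substitute into x ≡ 5 (mod 9): 11·t ≡ 5 − 6 = -1 (mod 9).
    Reduce coefficients mod 9: 2·t ≡ 8 (mod 9).
    The inverse of 2 mod 9 is 5 (since 2·5 = 10 = 1·9 + 1), so t ≡ 5·8 = 40 ≡ 4 (mod 9).
    Then x = 6 + 11·4 = 50, valid modulo lcm(11, 9) = 99: x ≡ 50 (mod 99).
  Combine with x ≡ 2 (mod 4): since gcd(99, 4) = 1, we get a unique residue mod 396.
    Write x = 50 + 99·t and substitute into x ≡ 2 (mod 4): 99·t ≡ 2 − 50 = -48 (mod 4).
    Reduce coefficients mod 4: 3·t ≡ 0 (mod 4).
    The inverse of 3 mod 4 is 3 (since 3·3 = 9 = 2·4 + 1), so t ≡ 3·0 = 0 ≡ 0 (mod 4).
    Then x = 50 + 99·0 = 50, valid modulo lcm(99, 4) = 396: x ≡ 50 (mod 396).
Verify: 50 mod 11 = 6 ✓, 50 mod 9 = 5 ✓, 50 mod 4 = 2 ✓.

x ≡ 50 (mod 396).


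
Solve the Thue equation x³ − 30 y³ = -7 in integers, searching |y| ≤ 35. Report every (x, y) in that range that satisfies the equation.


The equation is x³ - 30y³ = -7. For fixed y, x³ = 30·y³ − 7, so a solution requires the RHS to be a perfect cube.
Strategy: iterate y from -35 to 35, compute RHS = 30·y³ − 7, and check whether it is a (positive or negative) perfect cube.
Check small values of y:
  y = 0: RHS = -7 is not a perfect cube.
  y = 1: RHS = 23 is not a perfect cube.
  y = -1: RHS = -37 is not a perfect cube.
  y = 2: RHS = 233 is not a perfect cube.
  y = -2: RHS = -247 is not a perfect cube.
  y = 3: RHS = 803 is not a perfect cube.
  y = -3: RHS = -817 is not a perfect cube.
Continuing the search up to |y| = 35 finds no solutions either.
No (x, y) in the scanned range satisfies the equation.

No integer solutions with |y| ≤ 35.


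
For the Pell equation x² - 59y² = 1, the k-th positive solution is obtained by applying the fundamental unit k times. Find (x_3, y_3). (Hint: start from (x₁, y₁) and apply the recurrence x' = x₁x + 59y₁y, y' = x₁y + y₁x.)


Step 1: Find the fundamental solution (x₁, y₁) of x² - 59y² = 1.
  Expand √59 as a continued fraction. a₀ = ⌊√59⌋ = 7; iterate m_{k+1} = d_k·a_k − m_k, d_{k+1} = (59 − m_{k+1}²)/d_k, a_{k+1} = ⌊(a₀ + m_{k+1})/d_{k+1}⌋ (starting m₀ = 0, d₀ = 1), with convergents p_k = a_k·p_{k-1} + p_{k-2}, q_k = a_k·q_{k-1} + q_{k-2} (p₋₁ = 1, q₋₁ = 0):
  k = 0: a₀ = 7; p₀/q₀ = 7/1; p₀² − 59·q₀² = 49 − 59 = -10.
  k = 1: m = 7, d = 10, a = ⌊(7 + 7)/10⌋ = 1; p/q = (1·7 + 1)/(1·1 + 0) = 8/1; p² − 59·q² = 64 − 59 = 5.
  k = 2: m = 3, d = 5, a = ⌊(7 + 3)/5⌋ = 2; p/q = (2·8 + 7)/(2·1 + 1) = 23/3; p² − 59·q² = 529 − 531 = -2.
  k = 3: m = 7, d = 2, a = ⌊(7 + 7)/2⌋ = 7; p/q = (7·23 + 8)/(7·3 + 1) = 169/22; p² − 59·q² = 28561 − 28556 = 5.
  k = 4: m = 7, d = 5, a = ⌊(7 + 7)/5⌋ = 2; p/q = (2·169 + 23)/(2·22 + 3) = 361/47; p² − 59·q² = 130321 − 130331 = -10.
  k = 5: m = 3, d = 10, a = ⌊(7 + 3)/10⌋ = 1; p/q = (1·361 + 169)/(1·47 + 22) = 530/69; p² − 59·q² = 280900 − 280899 = 1.
  The first convergent with p² − 59·q² = 1 gives the fundamental solution (x₁, y₁) = (530, 69).
Step 2: Apply the recurrence (x_{n+1}, y_{n+1}) = (x₁x_n + 59y₁y_n, x₁y_n + y₁x_n) repeatedly.
  From (x_1, y_1) = (530, 69): x_2 = 530·530 + 59·69·69 = 561799; y_2 = 530·69 + 69·530 = 73140.
  From (x_2, y_2) = (561799, 73140): x_3 = 530·561799 + 59·69·73140 = 595506410; y_3 = 530·73140 + 69·561799 = 77528331.
Step 3: Verify x_3² - 59·y_3² = 354627884351088100 - 354627884351088099 = 1 (should be 1). ✓

(x_1, y_1) = (530, 69); (x_3, y_3) = (595506410, 77528331).


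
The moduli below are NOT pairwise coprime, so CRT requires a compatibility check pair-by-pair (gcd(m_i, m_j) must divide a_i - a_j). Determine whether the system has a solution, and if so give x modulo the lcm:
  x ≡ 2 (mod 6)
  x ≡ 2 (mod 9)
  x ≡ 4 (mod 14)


Moduli 6, 9, 14 are not pairwise coprime, so CRT works modulo lcm(m_i) when all pairwise compatibility conditions hold.
Pairwise compatibility: gcd(m_i, m_j) must divide a_i - a_j for every pair.
Merge one congruence at a time:
  Start: x ≡ 2 (mod 6).
  Combine with x ≡ 2 (mod 9): gcd(6, 9) = 3; 2 - 2 = 0, which IS divisible by 3, so compatible.
    Write x = 2 + 6·t and substitute into x ≡ 2 (mod 9): 6·t ≡ 2 − 2 = 0 (mod 9).
    Divide the congruence (and modulus) by g = 3: 2·t ≡ 0 (mod 3).
    The inverse of 2 mod 3 is 2 (since 2·2 = 4 = 1·3 + 1), so t ≡ 2·0 = 0 ≡ 0 (mod 3).
    Then x = 2 + 6·0 = 2, valid modulo lcm(6, 9) = 18: x ≡ 2 (mod 18).
  Combine with x ≡ 4 (mod 14): gcd(18, 14) = 2; 4 - 2 = 2, which IS divisible by 2, so compatible.
    Write x = 2 + 18·t and substitute into x ≡ 4 (mod 14): 18·t ≡ 4 − 2 = 2 (mod 14).
    Divide the congruence (and modulus) by g = 2: 9·t ≡ 1 (mod 7).
    Reduce coefficients mod 7: 2·t ≡ 1 (mod 7).
    The inverse of 2 mod 7 is 4 (since 2·4 = 8 = 1·7 + 1), so t ≡ 4·1 = 4 ≡ 4 (mod 7).
    Then x = 2 + 18·4 = 74, valid modulo lcm(18, 14) = 126: x ≡ 74 (mod 126).
Verify: 74 mod 6 = 2, 74 mod 9 = 2, 74 mod 14 = 4.

x ≡ 74 (mod 126).


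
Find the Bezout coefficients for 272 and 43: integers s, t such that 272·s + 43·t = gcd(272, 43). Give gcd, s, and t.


Euclidean algorithm on (272, 43) — divide until remainder is 0:
  272 = 6 · 43 + 14
  43 = 3 · 14 + 1
  14 = 14 · 1 + 0
gcd(272, 43) = 1.
Track Bezout coefficients alongside the remainders: start with r₀ = 272 = a·1 + b·0 (s = 1, t = 0) and r₁ = 43 = a·0 + b·1 (s = 0, t = 1); each new remainder r_{k+1} = r_{k-1} − q_k·r_k inherits s_{k+1} = s_{k-1} − q_k·s_k, t_{k+1} = t_{k-1} − q_k·t_k, so r_k = a·s_k + b·t_k at every step:
  q = 6: r = 14, s = 1 − 6·0 = 1, t = 0 − 6·1 = -6  (check: 272·1 + 43·(-6) = 14)
  q = 3: r = 1, s = 0 − 3·1 = -3, t = 1 − 3·(-6) = 19  (check: 272·(-3) + 43·19 = 1)
The row with r = 1 (the gcd) gives the Bezout coefficients s = -3, t = 19.
Result: 272 · (-3) + 43 · (19) = 1.

gcd(272, 43) = 1; s = -3, t = 19 (check: 272·(-3) + 43·19 = 1).


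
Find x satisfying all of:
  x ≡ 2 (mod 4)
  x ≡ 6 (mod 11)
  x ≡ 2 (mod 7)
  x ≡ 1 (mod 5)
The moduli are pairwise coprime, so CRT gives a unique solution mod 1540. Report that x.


Product of moduli M = 4 · 11 · 7 · 5 = 1540.
Merge one congruence at a time:
  Start: x ≡ 2 (mod 4).
  Combine with x ≡ 6 (mod 11); new modulus lcm = 44.
    Write x = 2 + 4·t and substitute into x ≡ 6 (mod 11): 4·t ≡ 6 − 2 = 4 (mod 11).
    The inverse of 4 mod 11 is 3 (since 4·3 = 12 = 1·11 + 1), so t ≡ 3·4 = 12 ≡ 1 (mod 11).
    Then x = 2 + 4·1 = 6, valid modulo lcm(4, 11) = 44: x ≡ 6 (mod 44).
  Combine with x ≡ 2 (mod 7); new modulus lcm = 308.
    Write x = 6 + 44·t and substitute into x ≡ 2 (mod 7): 44·t ≡ 2 − 6 = -4 (mod 7).
    Reduce coefficients mod 7: 2·t ≡ 3 (mod 7).
    The inverse of 2 mod 7 is 4 (since 2·4 = 8 = 1·7 + 1), so t ≡ 4·3 = 12 ≡ 5 (mod 7).
    Then x = 6 + 44·5 = 226, valid modulo lcm(44, 7) = 308: x ≡ 226 (mod 308).
  Combine with x ≡ 1 (mod 5); new modulus lcm = 1540.
    Write x = 226 + 308·t and substitute into x ≡ 1 (mod 5): 308·t ≡ 1 − 226 = -225 (mod 5).
    Reduce coefficients mod 5: 3·t ≡ 0 (mod 5).
    The inverse of 3 mod 5 is 2 (since 3·2 = 6 = 1·5 + 1), so t ≡ 2·0 = 0 ≡ 0 (mod 5).
    Then x = 226 + 308·0 = 226, valid modulo lcm(308, 5) = 1540: x ≡ 226 (mod 1540).
Verify against each original: 226 mod 4 = 2, 226 mod 11 = 6, 226 mod 7 = 2, 226 mod 5 = 1.

x ≡ 226 (mod 1540).


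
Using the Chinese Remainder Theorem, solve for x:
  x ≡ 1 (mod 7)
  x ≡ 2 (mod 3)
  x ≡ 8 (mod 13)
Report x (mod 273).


Moduli 7, 3, 13 are pairwise coprime; by CRT there is a unique solution modulo M = 7 · 3 · 13 = 273.
Solve pairwise, accumulating the modulus:
  Start with x ≡ 1 (mod 7).
  Combine with x ≡ 2 (mod 3): since gcd(7, 3) = 1, we get a unique residue mod 21.
    Write x = 1 + 7·t and substitute into x ≡ 2 (mod 3): 7·t ≡ 2 − 1 = 1 (mod 3).
    Reduce coefficients mod 3: 1·t ≡ 1 (mod 3).
    So t ≡ 1 (mod 3).
    Then x = 1 + 7·1 = 8, valid modulo lcm(7, 3) = 21: x ≡ 8 (mod 21).
  Combine with x ≡ 8 (mod 13): since gcd(21, 13) = 1, we get a unique residue mod 273.
    Write x = 8 + 21·t and substitute into x ≡ 8 (mod 13): 21·t ≡ 8 − 8 = 0 (mod 13).
    Reduce coefficients mod 13: 8·t ≡ 0 (mod 13).
    The inverse of 8 mod 13 is 5 (since 8·5 = 40 = 3·13 + 1), so t ≡ 5·0 = 0 ≡ 0 (mod 13).
    Then x = 8 + 21·0 = 8, valid modulo lcm(21, 13) = 273: x ≡ 8 (mod 273).
Verify: 8 mod 7 = 1 ✓, 8 mod 3 = 2 ✓, 8 mod 13 = 8 ✓.

x ≡ 8 (mod 273).


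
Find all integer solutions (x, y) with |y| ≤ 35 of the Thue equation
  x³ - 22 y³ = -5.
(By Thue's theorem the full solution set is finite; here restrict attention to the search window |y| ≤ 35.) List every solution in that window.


The equation is x³ - 22y³ = -5. For fixed y, x³ = 22·y³ − 5, so a solution requires the RHS to be a perfect cube.
Strategy: iterate y from -35 to 35, compute RHS = 22·y³ − 5, and check whether it is a (positive or negative) perfect cube.
Check small values of y:
  y = 0: RHS = -5 is not a perfect cube.
  y = 1: RHS = 17 is not a perfect cube.
  y = -1: RHS = -27 = (-3)³ ⇒ x = -3 works.
  y = 2: RHS = 171 is not a perfect cube.
  y = -2: RHS = -181 is not a perfect cube.
  y = 3: RHS = 589 is not a perfect cube.
  y = -3: RHS = -599 is not a perfect cube.
Continuing the search up to |y| = 35 finds no further solutions beyond those listed.
Collected solutions: (-3, -1).

Solutions (with |y| ≤ 35): (-3, -1).


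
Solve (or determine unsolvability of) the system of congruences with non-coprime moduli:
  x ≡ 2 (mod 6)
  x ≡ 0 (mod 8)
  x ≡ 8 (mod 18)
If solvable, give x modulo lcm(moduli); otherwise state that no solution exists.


Moduli 6, 8, 18 are not pairwise coprime, so CRT works modulo lcm(m_i) when all pairwise compatibility conditions hold.
Pairwise compatibility: gcd(m_i, m_j) must divide a_i - a_j for every pair.
Merge one congruence at a time:
  Start: x ≡ 2 (mod 6).
  Combine with x ≡ 0 (mod 8): gcd(6, 8) = 2; 0 - 2 = -2, which IS divisible by 2, so compatible.
    Write x = 2 + 6·t and substitute into x ≡ 0 (mod 8): 6·t ≡ 0 − 2 = -2 (mod 8).
    Divide the congruence (and modulus) by g = 2: 3·t ≡ -1 (mod 4).
    Reduce coefficients mod 4: 3·t ≡ 3 (mod 4).
    The inverse of 3 mod 4 is 3 (since 3·3 = 9 = 2·4 + 1), so t ≡ 3·3 = 9 ≡ 1 (mod 4).
    Then x = 2 + 6·1 = 8, valid modulo lcm(6, 8) = 24: x ≡ 8 (mod 24).
  Combine with x ≡ 8 (mod 18): gcd(24, 18) = 6; 8 - 8 = 0, which IS divisible by 6, so compatible.
    Write x = 8 + 24·t and substitute into x ≡ 8 (mod 18): 24·t ≡ 8 − 8 = 0 (mod 18).
    Divide the congruence (and modulus) by g = 6: 4·t ≡ 0 (mod 3).
    Reduce coefficients mod 3: 1·t ≡ 0 (mod 3).
    So t ≡ 0 (mod 3).
    Then x = 8 + 24·0 = 8, valid modulo lcm(24, 18) = 72: x ≡ 8 (mod 72).
Verify: 8 mod 6 = 2, 8 mod 8 = 0, 8 mod 18 = 8.

x ≡ 8 (mod 72).


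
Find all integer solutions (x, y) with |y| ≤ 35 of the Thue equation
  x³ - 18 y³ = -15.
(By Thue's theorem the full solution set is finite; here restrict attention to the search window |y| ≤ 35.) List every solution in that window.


The equation is x³ - 18y³ = -15. For fixed y, x³ = 18·y³ − 15, so a solution requires the RHS to be a perfect cube.
Strategy: iterate y from -35 to 35, compute RHS = 18·y³ − 15, and check whether it is a (positive or negative) perfect cube.
Check small values of y:
  y = 0: RHS = -15 is not a perfect cube.
  y = 1: RHS = 3 is not a perfect cube.
  y = -1: RHS = -33 is not a perfect cube.
  y = 2: RHS = 129 is not a perfect cube.
  y = -2: RHS = -159 is not a perfect cube.
  y = 3: RHS = 471 is not a perfect cube.
  y = -3: RHS = -501 is not a perfect cube.
Continuing the search up to |y| = 35 finds no solutions either.
No (x, y) in the scanned range satisfies the equation.

No integer solutions with |y| ≤ 35.


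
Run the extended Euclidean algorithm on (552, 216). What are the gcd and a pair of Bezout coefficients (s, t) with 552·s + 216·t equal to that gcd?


Euclidean algorithm on (552, 216) — divide until remainder is 0:
  552 = 2 · 216 + 120
  216 = 1 · 120 + 96
  120 = 1 · 96 + 24
  96 = 4 · 24 + 0
gcd(552, 216) = 24.
Track Bezout coefficients alongside the remainders: start with r₀ = 552 = a·1 + b·0 (s = 1, t = 0) and r₁ = 216 = a·0 + b·1 (s = 0, t = 1); each new remainder r_{k+1} = r_{k-1} − q_k·r_k inherits s_{k+1} = s_{k-1} − q_k·s_k, t_{k+1} = t_{k-1} − q_k·t_k, so r_k = a·s_k + b·t_k at every step:
  q = 2: r = 120, s = 1 − 2·0 = 1, t = 0 − 2·1 = -2  (check: 552·1 + 216·(-2) = 120)
  q = 1: r = 96, s = 0 − 1·1 = -1, t = 1 − 1·(-2) = 3  (check: 552·(-1) + 216·3 = 96)
  q = 1: r = 24, s = 1 − 1·(-1) = 2, t = -2 − 1·3 = -5  (check: 552·2 + 216·(-5) = 24)
The row with r = 24 (the gcd) gives the Bezout coefficients s = 2, t = -5.
Result: 552 · (2) + 216 · (-5) = 24.

gcd(552, 216) = 24; s = 2, t = -5 (check: 552·2 + 216·(-5) = 24).


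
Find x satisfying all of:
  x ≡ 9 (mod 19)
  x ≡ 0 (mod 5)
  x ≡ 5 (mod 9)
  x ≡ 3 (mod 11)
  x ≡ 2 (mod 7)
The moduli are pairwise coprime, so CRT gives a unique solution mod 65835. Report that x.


Product of moduli M = 19 · 5 · 9 · 11 · 7 = 65835.
Merge one congruence at a time:
  Start: x ≡ 9 (mod 19).
  Combine with x ≡ 0 (mod 5); new modulus lcm = 95.
    Write x = 9 + 19·t and substitute into x ≡ 0 (mod 5): 19·t ≡ 0 − 9 = -9 (mod 5).
    Reduce coefficients mod 5: 4·t ≡ 1 (mod 5).
    The inverse of 4 mod 5 is 4 (since 4·4 = 16 = 3·5 + 1), so t ≡ 4·1 = 4 ≡ 4 (mod 5).
    Then x = 9 + 19·4 = 85, valid modulo lcm(19, 5) = 95: x ≡ 85 (mod 95).
  Combine with x ≡ 5 (mod 9); new modulus lcm = 855.
    Write x = 85 + 95·t and substitute into x ≡ 5 (mod 9): 95·t ≡ 5 − 85 = -80 (mod 9).
    Reduce coefficients mod 9: 5·t ≡ 1 (mod 9).
    The inverse of 5 mod 9 is 2 (since 5·2 = 10 = 1·9 + 1), so t ≡ 2·1 = 2 ≡ 2 (mod 9).
    Then x = 85 + 95·2 = 275, valid modulo lcm(95, 9) = 855: x ≡ 275 (mod 855).
  Combine with x ≡ 3 (mod 11); new modulus lcm = 9405.
    Write x = 275 + 855·t and substitute into x ≡ 3 (mod 11): 855·t ≡ 3 − 275 = -272 (mod 11).
    Reduce coefficients mod 11: 8·t ≡ 3 (mod 11).
    The inverse of 8 mod 11 is 7 (since 8·7 = 56 = 5·11 + 1), so t ≡ 7·3 = 21 ≡ 10 (mod 11).
    Then x = 275 + 855·10 = 8825, valid modulo lcm(855, 11) = 9405: x ≡ 8825 (mod 9405).
  Combine with x ≡ 2 (mod 7); new modulus lcm = 65835.
    Write x = 8825 + 9405·t and substitute into x ≡ 2 (mod 7): 9405·t ≡ 2 − 8825 = -8823 (mod 7).
    Reduce coefficients mod 7: 4·t ≡ 4 (mod 7).
    The inverse of 4 mod 7 is 2 (since 4·2 = 8 = 1·7 + 1), so t ≡ 2·4 = 8 ≡ 1 (mod 7).
    Then x = 8825 + 9405·1 = 18230, valid modulo lcm(9405, 7) = 65835: x ≡ 18230 (mod 65835).
Verify against each original: 18230 mod 19 = 9, 18230 mod 5 = 0, 18230 mod 9 = 5, 18230 mod 11 = 3, 18230 mod 7 = 2.

x ≡ 18230 (mod 65835).


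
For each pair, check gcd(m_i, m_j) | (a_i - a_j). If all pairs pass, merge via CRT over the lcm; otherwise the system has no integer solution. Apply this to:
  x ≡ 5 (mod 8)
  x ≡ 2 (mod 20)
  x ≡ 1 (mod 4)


Moduli 8, 20, 4 are not pairwise coprime, so CRT works modulo lcm(m_i) when all pairwise compatibility conditions hold.
Pairwise compatibility: gcd(m_i, m_j) must divide a_i - a_j for every pair.
Merge one congruence at a time:
  Start: x ≡ 5 (mod 8).
  Combine with x ≡ 2 (mod 20): gcd(8, 20) = 4, and 2 - 5 = -3 is NOT divisible by 4.
    ⇒ system is inconsistent (no integer solution).

No solution (the system is inconsistent).


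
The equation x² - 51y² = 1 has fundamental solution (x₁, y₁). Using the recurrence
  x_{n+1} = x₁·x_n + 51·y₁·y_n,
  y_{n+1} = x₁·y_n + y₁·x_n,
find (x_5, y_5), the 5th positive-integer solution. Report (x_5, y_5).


Step 1: Find the fundamental solution (x₁, y₁) of x² - 51y² = 1.
  Expand √51 as a continued fraction. a₀ = ⌊√51⌋ = 7; iterate m_{k+1} = d_k·a_k − m_k, d_{k+1} = (51 − m_{k+1}²)/d_k, a_{k+1} = ⌊(a₀ + m_{k+1})/d_{k+1}⌋ (starting m₀ = 0, d₀ = 1), with convergents p_k = a_k·p_{k-1} + p_{k-2}, q_k = a_k·q_{k-1} + q_{k-2} (p₋₁ = 1, q₋₁ = 0):
  k = 0: a₀ = 7; p₀/q₀ = 7/1; p₀² − 51·q₀² = 49 − 51 = -2.
  k = 1: m = 7, d = 2, a = ⌊(7 + 7)/2⌋ = 7; p/q = (7·7 + 1)/(7·1 + 0) = 50/7; p² − 51·q² = 2500 − 2499 = 1.
  The first convergent with p² − 51·q² = 1 gives the fundamental solution (x₁, y₁) = (50, 7).
Step 2: Apply the recurrence (x_{n+1}, y_{n+1}) = (x₁x_n + 51y₁y_n, x₁y_n + y₁x_n) repeatedly.
  From (x_1, y_1) = (50, 7): x_2 = 50·50 + 51·7·7 = 4999; y_2 = 50·7 + 7·50 = 700.
  From (x_2, y_2) = (4999, 700): x_3 = 50·4999 + 51·7·700 = 499850; y_3 = 50·700 + 7·4999 = 69993.
  From (x_3, y_3) = (499850, 69993): x_4 = 50·499850 + 51·7·69993 = 49980001; y_4 = 50·69993 + 7·499850 = 6998600.
  From (x_4, y_4) = (49980001, 6998600): x_5 = 50·49980001 + 51·7·6998600 = 4997500250; y_5 = 50·6998600 + 7·49980001 = 699790007.
Step 3: Verify x_5² - 51·y_5² = 24975008748750062500 - 24975008748750062499 = 1 (should be 1). ✓

(x_1, y_1) = (50, 7); (x_5, y_5) = (4997500250, 699790007).


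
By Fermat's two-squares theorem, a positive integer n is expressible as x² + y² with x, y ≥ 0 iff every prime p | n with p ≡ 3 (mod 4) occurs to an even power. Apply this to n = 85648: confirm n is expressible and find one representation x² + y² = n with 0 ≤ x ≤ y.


Step 1: Factor n = 85648 = 2^4 · 53 · 101.
Step 2: Check the mod-4 condition on each prime factor: 2 = 2 (special); 53 ≡ 1 (mod 4), exponent 1; 101 ≡ 1 (mod 4), exponent 1.
All primes ≡ 3 (mod 4) appear to even exponent (or don't appear), so by the two-squares theorem n IS expressible as a sum of two squares.
Step 3: Build a representation. Group n = k² · m with k = 4 and m = 53 · 101 = 5353 (a product of primes ≡ 1 (mod 4)); a representation of m scales to one of n via (k·x)² + (k·y)² = k²(x² + y²). Each prime p ≡ 1 (mod 4) is itself a sum of two squares; find a² by testing p − a² for a perfect square:
  53: 53 − 1² = 52, 53 − 2² = 49 = 7² ⇒ 53 = 2² + 7².
  101: 101 − 1² = 100 = 10² ⇒ 101 = 1² + 10².
  Combine using the Brahmagupta–Fibonacci identity (a² + b²)(c² + d²) = (ac − bd)² + (ad + bc)² = (ac + bd)² + (ad − bc)²:
  53 · 101 = 5353: from (2² + 7²)(1² + 10²), take (2·1 − 7·10, 2·10 + 7·1) = (2 − 70, 20 + 7) = (-68, 27); dropping signs (only squares matter) gives (68, 27); check 68² + 27² = 4624 + 729 = 5353 ✓.
  Scale by k = 4: (4·68, 4·27) = (272, 108).
Step 4: Order so x ≤ y and verify: 108² + 272² = 11664 + 73984 = 85648 = n. ✓

n = 85648 = 108² + 272² (one valid representation with x ≤ y).


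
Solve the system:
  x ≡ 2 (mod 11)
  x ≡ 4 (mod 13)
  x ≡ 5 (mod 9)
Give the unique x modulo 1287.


Moduli 11, 13, 9 are pairwise coprime; by CRT there is a unique solution modulo M = 11 · 13 · 9 = 1287.
Solve pairwise, accumulating the modulus:
  Start with x ≡ 2 (mod 11).
  Combine with x ≡ 4 (mod 13): since gcd(11, 13) = 1, we get a unique residue mod 143.
    Write x = 2 + 11·t and substitute into x ≡ 4 (mod 13): 11·t ≡ 4 − 2 = 2 (mod 13).
    The inverse of 11 mod 13 is 6 (since 11·6 = 66 = 5·13 + 1), so t ≡ 6·2 = 12 ≡ 12 (mod 13).
    Then x = 2 + 11·12 = 134, valid modulo lcm(11, 13) = 143: x ≡ 134 (mod 143).
  Combine with x ≡ 5 (mod 9): since gcd(143, 9) = 1, we get a unique residue mod 1287.
    Write x = 134 + 143·t and substitute into x ≡ 5 (mod 9): 143·t ≡ 5 − 134 = -129 (mod 9).
    Reduce coefficients mod 9: 8·t ≡ 6 (mod 9).
    The inverse of 8 mod 9 is 8 (since 8·8 = 64 = 7·9 + 1), so t ≡ 8·6 = 48 ≡ 3 (mod 9).
    Then x = 134 + 143·3 = 563, valid modulo lcm(143, 9) = 1287: x ≡ 563 (mod 1287).
Verify: 563 mod 11 = 2 ✓, 563 mod 13 = 4 ✓, 563 mod 9 = 5 ✓.

x ≡ 563 (mod 1287).


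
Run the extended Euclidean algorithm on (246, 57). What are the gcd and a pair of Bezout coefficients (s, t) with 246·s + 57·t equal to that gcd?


Euclidean algorithm on (246, 57) — divide until remainder is 0:
  246 = 4 · 57 + 18
  57 = 3 · 18 + 3
  18 = 6 · 3 + 0
gcd(246, 57) = 3.
Track Bezout coefficients alongside the remainders: start with r₀ = 246 = a·1 + b·0 (s = 1, t = 0) and r₁ = 57 = a·0 + b·1 (s = 0, t = 1); each new remainder r_{k+1} = r_{k-1} − q_k·r_k inherits s_{k+1} = s_{k-1} − q_k·s_k, t_{k+1} = t_{k-1} − q_k·t_k, so r_k = a·s_k + b·t_k at every step:
  q = 4: r = 18, s = 1 − 4·0 = 1, t = 0 − 4·1 = -4  (check: 246·1 + 57·(-4) = 18)
  q = 3: r = 3, s = 0 − 3·1 = -3, t = 1 − 3·(-4) = 13  (check: 246·(-3) + 57·13 = 3)
The row with r = 3 (the gcd) gives the Bezout coefficients s = -3, t = 13.
Result: 246 · (-3) + 57 · (13) = 3.

gcd(246, 57) = 3; s = -3, t = 13 (check: 246·(-3) + 57·13 = 3).


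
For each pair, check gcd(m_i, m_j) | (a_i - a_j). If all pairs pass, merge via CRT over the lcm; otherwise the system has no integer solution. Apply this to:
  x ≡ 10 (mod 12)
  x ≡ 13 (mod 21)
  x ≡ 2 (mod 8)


Moduli 12, 21, 8 are not pairwise coprime, so CRT works modulo lcm(m_i) when all pairwise compatibility conditions hold.
Pairwise compatibility: gcd(m_i, m_j) must divide a_i - a_j for every pair.
Merge one congruence at a time:
  Start: x ≡ 10 (mod 12).
  Combine with x ≡ 13 (mod 21): gcd(12, 21) = 3; 13 - 10 = 3, which IS divisible by 3, so compatible.
    Write x = 10 + 12·t and substitute into x ≡ 13 (mod 21): 12·t ≡ 13 − 10 = 3 (mod 21).
    Divide the congruence (and modulus) by g = 3: 4·t ≡ 1 (mod 7).
    The inverse of 4 mod 7 is 2 (since 4·2 = 8 = 1·7 + 1), so t ≡ 2·1 = 2 ≡ 2 (mod 7).
    Then x = 10 + 12·2 = 34, valid modulo lcm(12, 21) = 84: x ≡ 34 (mod 84).
  Combine with x ≡ 2 (mod 8): gcd(84, 8) = 4; 2 - 34 = -32, which IS divisible by 4, so compatible.
    Write x = 34 + 84·t and substitute into x ≡ 2 (mod 8): 84·t ≡ 2 − 34 = -32 (mod 8).
    Divide the congruence (and modulus) by g = 4: 21·t ≡ -8 (mod 2).
    Reduce coefficients mod 2: 1·t ≡ 0 (mod 2).
    So t ≡ 0 (mod 2).
    Then x = 34 + 84·0 = 34, valid modulo lcm(84, 8) = 168: x ≡ 34 (mod 168).
Verify: 34 mod 12 = 10, 34 mod 21 = 13, 34 mod 8 = 2.

x ≡ 34 (mod 168).


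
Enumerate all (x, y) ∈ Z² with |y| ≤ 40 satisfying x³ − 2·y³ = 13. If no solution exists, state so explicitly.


The equation is x³ - 2y³ = 13. For fixed y, x³ = 2·y³ + 13, so a solution requires the RHS to be a perfect cube.
Strategy: iterate y from -40 to 40, compute RHS = 2·y³ + 13, and check whether it is a (positive or negative) perfect cube.
Check small values of y:
  y = 0: RHS = 13 is not a perfect cube.
  y = 1: RHS = 15 is not a perfect cube.
  y = -1: RHS = 11 is not a perfect cube.
  y = 2: RHS = 29 is not a perfect cube.
  y = -2: RHS = -3 is not a perfect cube.
  y = 3: RHS = 67 is not a perfect cube.
  y = -3: RHS = -41 is not a perfect cube.
Continuing the search up to |y| = 40 finds no solutions either.
No (x, y) in the scanned range satisfies the equation.

No integer solutions with |y| ≤ 40.


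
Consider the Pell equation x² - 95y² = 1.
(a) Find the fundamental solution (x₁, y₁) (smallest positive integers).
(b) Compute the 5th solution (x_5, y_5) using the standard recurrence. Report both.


Step 1: Find the fundamental solution (x₁, y₁) of x² - 95y² = 1.
  Expand √95 as a continued fraction. a₀ = ⌊√95⌋ = 9; iterate m_{k+1} = d_k·a_k − m_k, d_{k+1} = (95 − m_{k+1}²)/d_k, a_{k+1} = ⌊(a₀ + m_{k+1})/d_{k+1}⌋ (starting m₀ = 0, d₀ = 1), with convergents p_k = a_k·p_{k-1} + p_{k-2}, q_k = a_k·q_{k-1} + q_{k-2} (p₋₁ = 1, q₋₁ = 0):
  k = 0: a₀ = 9; p₀/q₀ = 9/1; p₀² − 95·q₀² = 81 − 95 = -14.
  k = 1: m = 9, d = 14, a = ⌊(9 + 9)/14⌋ = 1; p/q = (1·9 + 1)/(1·1 + 0) = 10/1; p² − 95·q² = 100 − 95 = 5.
  k = 2: m = 5, d = 5, a = ⌊(9 + 5)/5⌋ = 2; p/q = (2·10 + 9)/(2·1 + 1) = 29/3; p² − 95·q² = 841 − 855 = -14.
  k = 3: m = 5, d = 14, a = ⌊(9 + 5)/14⌋ = 1; p/q = (1·29 + 10)/(1·3 + 1) = 39/4; p² − 95·q² = 1521 − 1520 = 1.
  The first convergent with p² − 95·q² = 1 gives the fundamental solution (x₁, y₁) = (39, 4).
Step 2: Apply the recurrence (x_{n+1}, y_{n+1}) = (x₁x_n + 95y₁y_n, x₁y_n + y₁x_n) repeatedly.
  From (x_1, y_1) = (39, 4): x_2 = 39·39 + 95·4·4 = 3041; y_2 = 39·4 + 4·39 = 312.
  From (x_2, y_2) = (3041, 312): x_3 = 39·3041 + 95·4·312 = 237159; y_3 = 39·312 + 4·3041 = 24332.
  From (x_3, y_3) = (237159, 24332): x_4 = 39·237159 + 95·4·24332 = 18495361; y_4 = 39·24332 + 4·237159 = 1897584.
  From (x_4, y_4) = (18495361, 1897584): x_5 = 39·18495361 + 95·4·1897584 = 1442400999; y_5 = 39·1897584 + 4·18495361 = 147987220.
Step 3: Verify x_5² - 95·y_5² = 2080520641916198001 - 2080520641916198000 = 1 (should be 1). ✓

(x_1, y_1) = (39, 4); (x_5, y_5) = (1442400999, 147987220).


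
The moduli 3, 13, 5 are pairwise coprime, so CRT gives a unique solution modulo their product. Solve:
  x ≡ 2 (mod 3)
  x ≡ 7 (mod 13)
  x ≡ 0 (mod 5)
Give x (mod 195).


Moduli 3, 13, 5 are pairwise coprime; by CRT there is a unique solution modulo M = 3 · 13 · 5 = 195.
Solve pairwise, accumulating the modulus:
  Start with x ≡ 2 (mod 3).
  Combine with x ≡ 7 (mod 13): since gcd(3, 13) = 1, we get a unique residue mod 39.
    Write x = 2 + 3·t and substitute into x ≡ 7 (mod 13): 3·t ≡ 7 − 2 = 5 (mod 13).
    The inverse of 3 mod 13 is 9 (since 3·9 = 27 = 2·13 + 1), so t ≡ 9·5 = 45 ≡ 6 (mod 13).
    Then x = 2 + 3·6 = 20, valid modulo lcm(3, 13) = 39: x ≡ 20 (mod 39).
  Combine with x ≡ 0 (mod 5): since gcd(39, 5) = 1, we get a unique residue mod 195.
    Write x = 20 + 39·t and substitute into x ≡ 0 (mod 5): 39·t ≡ 0 − 20 = -20 (mod 5).
    Reduce coefficients mod 5: 4·t ≡ 0 (mod 5).
    The inverse of 4 mod 5 is 4 (since 4·4 = 16 = 3·5 + 1), so t ≡ 4·0 = 0 ≡ 0 (mod 5).
    Then x = 20 + 39·0 = 20, valid modulo lcm(39, 5) = 195: x ≡ 20 (mod 195).
Verify: 20 mod 3 = 2 ✓, 20 mod 13 = 7 ✓, 20 mod 5 = 0 ✓.

x ≡ 20 (mod 195).
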